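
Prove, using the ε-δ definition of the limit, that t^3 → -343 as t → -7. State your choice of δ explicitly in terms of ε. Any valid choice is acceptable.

δ = min(2, ε/193)

Let ε > 0. We seek δ > 0 with 0 < |t + 7| < δ ⇒ |t^3 + 343| < ε.
Factor: t^3 + 343 = (t + 7)(t^2 - 7t + 49), so |t^3 + 343| = |t + 7|·|t^2 - 7t + 49|.
Restrict δ ≤ 2. Then |t + 7| < 2 gives |t| < 9, so by the triangle inequality |t^2 - 7t + 49| ≤ 9^2 + 7·9 + 49 = 193.
Hence |t^3 + 343| ≤ 193|t + 7|, which is < ε once |t + 7| < ε/193.
Take δ = min(2, ε/193). If 0 < |t + 7| < δ then both bounds hold and |t^3 + 343| ≤ 193|t + 7| < 193·(ε/193) = ε.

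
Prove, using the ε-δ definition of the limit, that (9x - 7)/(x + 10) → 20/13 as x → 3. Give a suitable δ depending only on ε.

Let ε > 0 be given. We want δ > 0 with 0 < |x − 3| < δ ⇒ |(9x - 7)/(x + 10) − (20/13)| < ε.
Combining over a common denominator, (9x - 7)/(x + 10) − (20/13) = [(9x - 7)·13 − 20·(x + 10)] / [13·(x + 10)] = 97(x − 3) / (13(x + 10)).
So |(9x - 7)/(x + 10) − (20/13)| = 97|x − 3| / (13·|x + 10|).
Restrict δ ≤ 13/2. Then |x − 3| < 13/2 gives |x + 10| = |(x − 3) + 13| ≥ 13 − 13/2 = 13/2.
Hence |(9x - 7)/(x + 10) − (20/13)| < 97|x − 3|/(13·(13/2)) = (194/169)|x − 3|, which is < ε once |x − 3| < (169/194)ε.
Take δ = min(13/2, (169/194)ε). Then 0 < |x − 3| < δ forces both bounds, so |(9x - 7)/(x + 10) − (20/13)| < ε.

δ = min(13/2, (169/194)ε)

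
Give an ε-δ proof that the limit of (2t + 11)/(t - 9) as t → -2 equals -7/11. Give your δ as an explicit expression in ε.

δ = min(11/2, (121/58)ε)

Suppose ε > 0. We want δ > 0 with 0 < |t + 2| < δ ⇒ |(2t + 11)/(t - 9) + 7/11| < ε.
Combining over a common denominator, (2t + 11)/(t - 9) + 7/11 = [(2t + 11)·(-11) − 7·(t - 9)] / [(-11)·(t - 9)] = -29(t + 2) / ((-11)(t - 9)).
So |(2t + 11)/(t - 9) + 7/11| = 29|t + 2| / (11·|t − 9|).
Restrict δ ≤ 11/2. Then |t + 2| < 11/2 gives |t − 9| = |(t + 2) + (-11)| ≥ 11 − 11/2 = 11/2.
Hence |(2t + 11)/(t - 9) + 7/11| < 29|t + 2|/(11·(11/2)) = (58/121)|t + 2|, which is < ε once |t + 2| < (121/58)ε.
Take δ = min(11/2, (121/58)ε). Then 0 < |t + 2| < δ forces both bounds, so |(2t + 11)/(t - 9) + 7/11| < ε.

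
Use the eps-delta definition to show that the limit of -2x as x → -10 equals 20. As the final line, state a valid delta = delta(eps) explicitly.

Let eps > 0 be given. We need delta > 0 so that 0 < |x + 10| < delta implies |(-2x) − 20| < eps.
|(-2x) − 20| = |-2x - 20| = 2|x + 10|.
So 2|x + 10| < eps exactly when |x + 10| < eps/2.
Take delta = eps/2. If 0 < |x + 10| < delta then |(-2x) − 20| = 2|x + 10| < 2·(eps/2) = eps.

delta = eps/2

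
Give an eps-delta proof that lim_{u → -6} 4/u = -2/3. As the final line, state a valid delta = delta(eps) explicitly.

delta = min(3, (9/2)eps)

Suppose eps > 0. We seek delta > 0 such that 0 < |u + 6| < delta implies |4/u + 2/3| < eps.
|4/u + 2/3| = 4·|-6 − u|/(6·|u|) = 4|u + 6|/(6|u|).
Require delta ≤ 3 so that |u| > 6 − 3 = 3, hence 6|u| > 18.
Then |4/u + 2/3| < 4|u + 6|/18, which is < eps when |u + 6| < (9/2)eps.
Take delta = min(3, (9/2)eps). Then 0 < |u + 6| < delta gives both |u + 6| < 3 and |u + 6| < (9/2)eps, so |4/u + 2/3| < eps.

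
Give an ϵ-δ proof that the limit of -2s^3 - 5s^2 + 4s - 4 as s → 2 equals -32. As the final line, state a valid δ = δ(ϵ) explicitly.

Let ϵ > 0 be given. We want δ > 0 such that 0 < |s − 2| < δ implies |(-2s^3 - 5s^2 + 4s - 4) + 32| < ϵ.
(-2s^3 - 5s^2 + 4s - 4) + 32 = -2s^3 - 5s^2 + 4s + 28 = (s − 2)(-2s^2 - 9s - 14).
So |(-2s^3 - 5s^2 + 4s - 4) + 32| = |s − 2|·|-2s^2 - 9s - 14|.
Assume first that |s − 2| < 1, so |s| < 3. Then |-2s^2 - 9s - 14| ≤ 2·3^2 + 9·3 + 14 = 59.
Hence |(-2s^3 - 5s^2 + 4s - 4) + 32| ≤ 59|s − 2| < ϵ provided |s − 2| < ϵ/59.
Choosing δ = min(1, ϵ/59) ensures both conditions, hence |(-2s^3 - 5s^2 + 4s - 4) + 32| < ϵ.

δ = min(1, ϵ/59)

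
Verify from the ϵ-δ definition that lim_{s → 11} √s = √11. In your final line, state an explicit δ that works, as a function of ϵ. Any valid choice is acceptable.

Suppose ϵ > 0. We want δ > 0 such that 0 < |s − 11| < δ implies |√s − √11| < ϵ.
Rationalise: √s − √11 = (s − 11)/(√s + √11), so |√s − √11| = |s − 11|/(√s + √11).
Restrict δ ≤ 11 so that |s − 11| < 11 forces s > 0, and then √s + √11 > √11.
Hence |√s − √11| < |s − 11|/√11, which is < ϵ once |s − 11| < √11·ϵ.
Take δ = min(11, √11·ϵ). If 0 < |s − 11| < δ then s > 0 and |√s − √11| < |s − 11|/√11 < ϵ.

δ = min(11, √11·ϵ)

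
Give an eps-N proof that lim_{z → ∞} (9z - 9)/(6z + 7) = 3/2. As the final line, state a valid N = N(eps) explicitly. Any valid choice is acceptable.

N = (13/4)/eps

Fix eps > 0. We seek N > 0 such that z > N implies |(9z - 9)/(6z + 7) − (3/2)| < eps.
(9z - 9)/(6z + 7) − (3/2) = (6(9z - 9) − 9(6z + 7)) / (6(6z + 7)) = -117/(6(6z + 7)).
For z > 0 we have 6z + 7 > 6z, so |(9z - 9)/(6z + 7) − (3/2)| = 117/(6(6z + 7)) < 117/(6·6z) = (13/4)/z.
Thus |(9z - 9)/(6z + 7) − (3/2)| < eps whenever z > (13/4)/eps.
Take N = (13/4)/eps. If z > N then |(9z - 9)/(6z + 7) − (3/2)| < (13/4)/z < eps.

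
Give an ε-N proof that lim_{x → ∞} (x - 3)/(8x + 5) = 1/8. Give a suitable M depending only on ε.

M = (29/64)/ε

Suppose ε > 0. We seek M > 0 such that x > M implies |(x - 3)/(8x + 5) − (1/8)| < ε.
(x - 3)/(8x + 5) − (1/8) = (8(x - 3) − (8x + 5)) / (8(8x + 5)) = -29/(8(8x + 5)).
For x > 0 we have 8x + 5 > 8x, so |(x - 3)/(8x + 5) − (1/8)| = 29/(8(8x + 5)) < 29/(8·8x) = (29/64)/x.
Thus |(x - 3)/(8x + 5) − (1/8)| < ε whenever x > (29/64)/ε.
Take M = (29/64)/ε. If x > M then |(x - 3)/(8x + 5) − (1/8)| < (29/64)/x < ε.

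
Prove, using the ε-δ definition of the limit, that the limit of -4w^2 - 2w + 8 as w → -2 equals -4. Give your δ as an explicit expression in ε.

δ = min(1, ε/18)

Fix ε > 0. We want δ > 0 such that 0 < |w + 2| < δ implies |(-4w^2 - 2w + 8) + 4| < ε.
(-4w^2 - 2w + 8) + 4 = -4w^2 - 2w + 12 = (w + 2)(-4w + 6).
So |(-4w^2 - 2w + 8) + 4| = |w + 2|·|-4w + 6|.
Assume first that |w + 2| < 1, so |w| < 3. Then |-4w + 6| ≤ 4·3 + 6 = 18.
Hence |(-4w^2 - 2w + 8) + 4| ≤ 18|w + 2| < ε provided |w + 2| < ε/18.
Take δ = min(1, ε/18). Then 0 < |w + 2| < δ gives both |w + 2| < 1 and |w + 2| < ε/18, so |(-4w^2 - 2w + 8) + 4| < ε.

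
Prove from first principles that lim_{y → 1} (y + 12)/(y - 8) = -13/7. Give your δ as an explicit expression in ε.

Let ε > 0 be given. We want δ > 0 with 0 < |y − 1| < δ ⇒ |(y + 12)/(y - 8) + 13/7| < ε.
Combining over a common denominator, (y + 12)/(y - 8) + 13/7 = [(y + 12)·(-7) − 13·(y - 8)] / [(-7)·(y - 8)] = -20(y − 1) / ((-7)(y - 8)).
So |(y + 12)/(y - 8) + 13/7| = 20|y − 1| / (7·|y − 8|).
Require δ ≤ 7/2, so |y − 8| ≥ |-7| − |y − 1| > 7 − 7/2 = 7/2.
Hence |(y + 12)/(y - 8) + 13/7| < 20|y − 1|/(7·(7/2)) = (40/49)|y − 1|, which is < ε once |y − 1| < (49/40)ε.
Take δ = min(7/2, (49/40)ε). Then 0 < |y − 1| < δ forces both bounds, so |(y + 12)/(y - 8) + 13/7| < ε.

δ = min(7/2, (49/40)ε)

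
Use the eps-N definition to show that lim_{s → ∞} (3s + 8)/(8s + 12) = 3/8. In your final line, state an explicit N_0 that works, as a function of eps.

N_0 = (7/16)/eps

Let eps > 0. We seek N_0 > 0 such that s > N_0 implies |(3s + 8)/(8s + 12) − (3/8)| < eps.
(3s + 8)/(8s + 12) − (3/8) = (8(3s + 8) − 3(8s + 12)) / (8(8s + 12)) = 28/(8(8s + 12)).
For s > 0 we have 8s + 12 > 8s, so |(3s + 8)/(8s + 12) − (3/8)| = 28/(8(8s + 12)) < 28/(8·8s) = (7/16)/s.
Thus |(3s + 8)/(8s + 12) − (3/8)| < eps whenever s > (7/16)/eps.
Take N_0 = (7/16)/eps. If s > N_0 then |(3s + 8)/(8s + 12) − (3/8)| < (7/16)/s < eps.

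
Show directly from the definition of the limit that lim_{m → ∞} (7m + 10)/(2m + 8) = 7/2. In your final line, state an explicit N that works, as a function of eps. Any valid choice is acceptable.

Let eps > 0 be given. For m ≥ 1, |(7m + 10)/(2m + 8) − (7/2)| = |-36|/(2(2m + 8)) = 36/(2(2m + 8)).
Since 2m + 8 ≥ 2m for m ≥ 1, this is ≤ 36/(2·2m) = 9/m.
So |(7m + 10)/(2m + 8) − (7/2)| < eps whenever m > 9/eps.
Take N = 9/eps. If m > N then |(7m + 10)/(2m + 8) − (7/2)| ≤ 9/m < eps.

N = 9/eps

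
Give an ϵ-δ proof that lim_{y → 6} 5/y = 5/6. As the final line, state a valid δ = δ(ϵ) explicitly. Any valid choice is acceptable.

Suppose ϵ > 0. We seek δ > 0 such that 0 < |y − 6| < δ implies |5/y − (5/6)| < ϵ.
|5/y − (5/6)| = 5·|6 − y|/(6·|y|) = 5|y − 6|/(6|y|).
Require δ ≤ 3 so that |y| > 6 − 3 = 3, hence 6|y| > 18.
Then |5/y − (5/6)| < 5|y − 6|/18, which is < ϵ when |y − 6| < (18/5)ϵ.
Take δ = min(3, (18/5)ϵ). Then 0 < |y − 6| < δ gives both |y − 6| < 3 and |y − 6| < (18/5)ϵ, so |5/y − (5/6)| < ϵ.

δ = min(3, (18/5)ϵ)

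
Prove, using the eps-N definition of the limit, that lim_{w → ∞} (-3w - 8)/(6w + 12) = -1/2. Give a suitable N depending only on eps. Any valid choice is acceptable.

Let eps > 0 be given. We seek N > 0 such that w > N implies |(-3w - 8)/(6w + 12) + 1/2| < eps.
(-3w - 8)/(6w + 12) + 1/2 = (6(-3w - 8) − (-3)(6w + 12)) / (6(6w + 12)) = -12/(6(6w + 12)).
For w > 0 we have 6w + 12 > 6w, so |(-3w - 8)/(6w + 12) + 1/2| = 12/(6(6w + 12)) < 12/(6·6w) = (1/3)/w.
Thus |(-3w - 8)/(6w + 12) + 1/2| < eps whenever w > (1/3)/eps.
Take N = (1/3)/eps. If w > N then |(-3w - 8)/(6w + 12) + 1/2| < (1/3)/w < eps.

N = (1/3)/eps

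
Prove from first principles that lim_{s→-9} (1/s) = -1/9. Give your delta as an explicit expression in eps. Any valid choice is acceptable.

delta = min(9/2, (81/2)eps)

Fix eps > 0. We seek delta > 0 such that 0 < |s + 9| < delta implies |1/s + 1/9| < eps.
|1/s + 1/9| = |-9 − s|/(9·|s|) = |s + 9|/(9|s|).
Restrict delta ≤ 9/2. Then |s + 9| < 9/2 gives |s| > 9/2, so 9|s| > 81/2.
Then |1/s + 1/9| < |s + 9|/(81/2), which is < eps when |s + 9| < (81/2)eps.
Take delta = min(9/2, (81/2)eps). Then 0 < |s + 9| < delta gives both |s + 9| < 9/2 and |s + 9| < (81/2)eps, so |1/s + 1/9| < eps.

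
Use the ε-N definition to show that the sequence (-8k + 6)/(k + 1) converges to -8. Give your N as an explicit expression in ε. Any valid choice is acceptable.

N = 14/ε

Fix ε > 0. For k ≥ 1, |(-8k + 6)/(k + 1) + 8| = |14|/((k + 1)) = 14/((k + 1)).
Since k + 1 ≥ k for k ≥ 1, this is ≤ 14/(k) = 14/k.
So |(-8k + 6)/(k + 1) + 8| < ε whenever k > 14/ε.
Take N = 14/ε. If k > N then |(-8k + 6)/(k + 1) + 8| ≤ 14/k < ε.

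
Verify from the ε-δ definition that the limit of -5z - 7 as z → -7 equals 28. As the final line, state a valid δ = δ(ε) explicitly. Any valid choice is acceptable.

δ = ε/5

Fix ε > 0. We need δ > 0 so that 0 < |z + 7| < δ implies |(-5z - 7) − 28| < ε.
|(-5z - 7) − 28| = |-5z - 35| = 5|z + 7|.
So 5|z + 7| < ε exactly when |z + 7| < ε/5.
Take δ = ε/5. If 0 < |z + 7| < δ then |(-5z - 7) − 28| = 5|z + 7| < 5·(ε/5) = ε.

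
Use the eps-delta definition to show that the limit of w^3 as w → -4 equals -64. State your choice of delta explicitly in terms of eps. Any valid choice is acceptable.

delta = min(1, eps/61)

Let eps > 0. We seek delta > 0 with 0 < |w + 4| < delta ⇒ |w^3 + 64| < eps.
Factor: w^3 + 64 = (w + 4)(w^2 - 4w + 16), so |w^3 + 64| = |w + 4|·|w^2 - 4w + 16|.
Restrict delta ≤ 1. Then |w + 4| < 1 gives |w| < 5, so by the triangle inequality |w^2 - 4w + 16| ≤ 5^2 + 4·5 + 16 = 61.
Hence |w^3 + 64| ≤ 61|w + 4|, which is < eps once |w + 4| < eps/61.
Take delta = min(1, eps/61). If 0 < |w + 4| < delta then both bounds hold and |w^3 + 64| ≤ 61|w + 4| < 61·(eps/61) = eps.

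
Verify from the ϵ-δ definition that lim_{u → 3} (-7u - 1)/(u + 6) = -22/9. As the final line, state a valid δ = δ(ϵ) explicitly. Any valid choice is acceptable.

δ = min(9/2, (81/82)ϵ)

Fix ϵ > 0. We want δ > 0 with 0 < |u − 3| < δ ⇒ |(-7u - 1)/(u + 6) + 22/9| < ϵ.
Combining over a common denominator, (-7u - 1)/(u + 6) + 22/9 = [(-7u - 1)·9 − (-22)·(u + 6)] / [9·(u + 6)] = -41(u − 3) / (9(u + 6)).
So |(-7u - 1)/(u + 6) + 22/9| = 41|u − 3| / (9·|u + 6|).
Restrict δ ≤ 9/2. Then |u − 3| < 9/2 gives |u + 6| = |(u − 3) + 9| ≥ 9 − 9/2 = 9/2.
Hence |(-7u - 1)/(u + 6) + 22/9| < 41|u − 3|/(9·(9/2)) = (82/81)|u − 3|, which is < ϵ once |u − 3| < (81/82)ϵ.
Take δ = min(9/2, (81/82)ϵ). Then 0 < |u − 3| < δ forces both bounds, so |(-7u - 1)/(u + 6) + 22/9| < ϵ.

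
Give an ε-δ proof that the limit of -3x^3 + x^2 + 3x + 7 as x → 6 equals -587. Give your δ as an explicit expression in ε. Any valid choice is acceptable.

Fix ε > 0. We want δ > 0 such that 0 < |x − 6| < δ implies |(-3x^3 + x^2 + 3x + 7) + 587| < ε.
(-3x^3 + x^2 + 3x + 7) + 587 = -3x^3 + x^2 + 3x + 594 = (x − 6)(-3x^2 - 17x - 99).
So |(-3x^3 + x^2 + 3x + 7) + 587| = |x − 6|·|-3x^2 - 17x - 99|.
Require δ ≤ 1. Then |x − 6| < 1 gives |x| < 7, and by the triangle inequality |-3x^2 - 17x - 99| ≤ 3·7^2 + 17·7 + 99 = 365.
Hence |(-3x^3 + x^2 + 3x + 7) + 587| ≤ 365|x − 6| < ε provided |x − 6| < ε/365.
Choosing δ = min(1, ε/365) ensures both conditions, hence |(-3x^3 + x^2 + 3x + 7) + 587| < ε.

δ = min(1, ε/365)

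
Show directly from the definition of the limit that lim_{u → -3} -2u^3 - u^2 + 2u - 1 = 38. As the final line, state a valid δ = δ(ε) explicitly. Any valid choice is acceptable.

δ = min(2, ε/88)

Fix ε > 0. We want δ > 0 such that 0 < |u + 3| < δ implies |(-2u^3 - u^2 + 2u - 1) − 38| < ε.
(-2u^3 - u^2 + 2u - 1) − 38 = -2u^3 - u^2 + 2u - 39 = (u + 3)(-2u^2 + 5u - 13).
So |(-2u^3 - u^2 + 2u - 1) − 38| = |u + 3|·|-2u^2 + 5u - 13|.
Assume first that |u + 3| < 2, so |u| < 5. Then |-2u^2 + 5u - 13| ≤ 2·5^2 + 5·5 + 13 = 88.
Hence |(-2u^3 - u^2 + 2u - 1) − 38| ≤ 88|u + 3| < ε provided |u + 3| < ε/88.
Take δ = min(2, ε/88). Then 0 < |u + 3| < δ gives both |u + 3| < 2 and |u + 3| < ε/88, so |(-2u^3 - u^2 + 2u - 1) − 38| < ε.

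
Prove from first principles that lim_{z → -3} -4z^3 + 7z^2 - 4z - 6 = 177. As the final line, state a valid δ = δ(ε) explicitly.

δ = min(1, ε/201)

Suppose ε > 0. We want δ > 0 such that 0 < |z + 3| < δ implies |(-4z^3 + 7z^2 - 4z - 6) − 177| < ε.
(-4z^3 + 7z^2 - 4z - 6) − 177 = -4z^3 + 7z^2 - 4z - 183 = (z + 3)(-4z^2 + 19z - 61).
So |(-4z^3 + 7z^2 - 4z - 6) − 177| = |z + 3|·|-4z^2 + 19z - 61|.
Require δ ≤ 1. Then |z + 3| < 1 gives |z| < 4, and by the triangle inequality |-4z^2 + 19z - 61| ≤ 4·4^2 + 19·4 + 61 = 201.
Hence |(-4z^3 + 7z^2 - 4z - 6) − 177| ≤ 201|z + 3| < ε provided |z + 3| < ε/201.
Choosing δ = min(1, ε/201) ensures both conditions, hence |(-4z^3 + 7z^2 - 4z - 6) − 177| < ε.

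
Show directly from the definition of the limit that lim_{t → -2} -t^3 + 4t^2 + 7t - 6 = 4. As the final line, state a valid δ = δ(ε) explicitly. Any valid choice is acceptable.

δ = min(1, ε/32)

Suppose ε > 0. We want δ > 0 such that 0 < |t + 2| < δ implies |(-t^3 + 4t^2 + 7t - 6) − 4| < ε.
(-t^3 + 4t^2 + 7t - 6) − 4 = -t^3 + 4t^2 + 7t - 10 = (t + 2)(-t^2 + 6t - 5).
So |(-t^3 + 4t^2 + 7t - 6) − 4| = |t + 2|·|-t^2 + 6t - 5|.
Require δ ≤ 1. Then |t + 2| < 1 gives |t| < 3, and by the triangle inequality |-t^2 + 6t - 5| ≤ 3^2 + 6·3 + 5 = 32.
Hence |(-t^3 + 4t^2 + 7t - 6) − 4| ≤ 32|t + 2| < ε provided |t + 2| < ε/32.
Choosing δ = min(1, ε/32) ensures both conditions, hence |(-t^3 + 4t^2 + 7t - 6) − 4| < ε.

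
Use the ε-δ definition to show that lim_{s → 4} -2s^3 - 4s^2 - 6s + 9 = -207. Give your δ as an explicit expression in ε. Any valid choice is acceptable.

δ = min(1, ε/164)

Suppose ε > 0. We want δ > 0 such that 0 < |s − 4| < δ implies |(-2s^3 - 4s^2 - 6s + 9) + 207| < ε.
(-2s^3 - 4s^2 - 6s + 9) + 207 = -2s^3 - 4s^2 - 6s + 216 = (s − 4)(-2s^2 - 12s - 54).
So |(-2s^3 - 4s^2 - 6s + 9) + 207| = |s − 4|·|-2s^2 - 12s - 54|.
Require δ ≤ 1. Then |s − 4| < 1 gives |s| < 5, and by the triangle inequality |-2s^2 - 12s - 54| ≤ 2·5^2 + 12·5 + 54 = 164.
Hence |(-2s^3 - 4s^2 - 6s + 9) + 207| ≤ 164|s − 4| < ε provided |s − 4| < ε/164.
Choosing δ = min(1, ε/164) ensures both conditions, hence |(-2s^3 - 4s^2 - 6s + 9) + 207| < ε.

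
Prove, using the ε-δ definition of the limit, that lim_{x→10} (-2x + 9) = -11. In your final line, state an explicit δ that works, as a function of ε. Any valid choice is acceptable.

δ = ε/2

Fix ε > 0. We need δ > 0 so that 0 < |x − 10| < δ implies |(-2x + 9) + 11| < ε.
|(-2x + 9) + 11| = |-2x + 20| = 2|x − 10|.
So 2|x − 10| < ε exactly when |x − 10| < ε/2.
Take δ = ε/2. If 0 < |x − 10| < δ then |(-2x + 9) + 11| = 2|x − 10| < 2·(ε/2) = ε.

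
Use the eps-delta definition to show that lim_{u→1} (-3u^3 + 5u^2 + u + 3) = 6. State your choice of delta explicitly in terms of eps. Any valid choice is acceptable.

delta = min(1, eps/19)

Suppose eps > 0. We want delta > 0 such that 0 < |u − 1| < delta implies |(-3u^3 + 5u^2 + u + 3) − 6| < eps.
(-3u^3 + 5u^2 + u + 3) − 6 = -3u^3 + 5u^2 + u - 3 = (u − 1)(-3u^2 + 2u + 3).
So |(-3u^3 + 5u^2 + u + 3) − 6| = |u − 1|·|-3u^2 + 2u + 3|.
Assume first that |u − 1| < 1, so |u| < 2. Then |-3u^2 + 2u + 3| ≤ 3·2^2 + 2·2 + 3 = 19.
Hence |(-3u^3 + 5u^2 + u + 3) − 6| ≤ 19|u − 1| < eps provided |u − 1| < eps/19.
Choosing delta = min(1, eps/19) ensures both conditions, hence |(-3u^3 + 5u^2 + u + 3) − 6| < eps.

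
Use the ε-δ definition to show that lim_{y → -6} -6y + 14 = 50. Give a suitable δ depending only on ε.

δ = ε/6

Suppose ε > 0. We need δ > 0 so that 0 < |y + 6| < δ implies |(-6y + 14) − 50| < ε.
Since (-6y + 14) − 50 = -6(y + 6), we have |(-6y + 14) − 50| = 6|y + 6|.
Thus it suffices that |y + 6| < ε/6.
Choosing δ = ε/6 gives |(-6y + 14) − 50| = 6|y + 6| < ε whenever |y + 6| < δ.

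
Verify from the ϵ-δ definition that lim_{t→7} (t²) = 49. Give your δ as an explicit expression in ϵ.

δ = min(1, ϵ/15)

Suppose ϵ > 0. We seek δ > 0 with 0 < |t − 7| < δ ⇒ |t² − 49| < ϵ.
Factor: t² − 49 = (t − 7)(t + 7), so |t² − 49| = |t − 7|·|t + 7|.
Restrict δ ≤ 1. Then |t − 7| < 1 gives |t| < 8, so by the triangle inequality |t + 7| ≤ 8 + 7 = 15.
Hence |t² − 49| ≤ 15|t − 7|, which is < ϵ once |t − 7| < ϵ/15.
Take δ = min(1, ϵ/15). If 0 < |t − 7| < δ then both bounds hold and |t² − 49| ≤ 15|t − 7| < 15·(ϵ/15) = ϵ.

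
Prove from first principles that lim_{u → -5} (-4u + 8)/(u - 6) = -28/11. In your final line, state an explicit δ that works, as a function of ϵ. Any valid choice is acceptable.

Let ϵ > 0. We want δ > 0 with 0 < |u + 5| < δ ⇒ |(-4u + 8)/(u - 6) + 28/11| < ϵ.
Combining over a common denominator, (-4u + 8)/(u - 6) + 28/11 = [(-4u + 8)·(-11) − 28·(u - 6)] / [(-11)·(u - 6)] = 16(u + 5) / ((-11)(u - 6)).
So |(-4u + 8)/(u - 6) + 28/11| = 16|u + 5| / (11·|u − 6|).
Restrict δ ≤ 11/2. Then |u + 5| < 11/2 gives |u − 6| = |(u + 5) + (-11)| ≥ 11 − 11/2 = 11/2.
Hence |(-4u + 8)/(u - 6) + 28/11| < 16|u + 5|/(11·(11/2)) = (32/121)|u + 5|, which is < ϵ once |u + 5| < (121/32)ϵ.
Take δ = min(11/2, (121/32)ϵ). Then 0 < |u + 5| < δ forces both bounds, so |(-4u + 8)/(u - 6) + 28/11| < ϵ.

δ = min(11/2, (121/32)ϵ)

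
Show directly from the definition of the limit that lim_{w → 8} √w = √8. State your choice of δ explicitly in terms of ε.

δ = min(8, √8·ε)

Let ε > 0 be given. We want δ > 0 such that 0 < |w − 8| < δ implies |√w − √8| < ε.
Rationalise: √w − √8 = (w − 8)/(√w + √8), so |√w − √8| = |w − 8|/(√w + √8).
Restrict δ ≤ 8 so that |w − 8| < 8 forces w > 0, and then √w + √8 > √8.
Hence |√w − √8| < |w − 8|/√8, which is < ε once |w − 8| < √8·ε.
Take δ = min(8, √8·ε). If 0 < |w − 8| < δ then w > 0 and |√w − √8| < |w − 8|/√8 < ε.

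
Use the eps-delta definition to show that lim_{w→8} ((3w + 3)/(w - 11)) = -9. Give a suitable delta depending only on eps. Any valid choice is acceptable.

delta = min(3/2, (1/8)eps)

Fix eps > 0. We want delta > 0 with 0 < |w − 8| < delta ⇒ |(3w + 3)/(w - 11) + 9| < eps.
Combining over a common denominator, (3w + 3)/(w - 11) + 9 = [(3w + 3)·(-3) − 27·(w - 11)] / [(-3)·(w - 11)] = -36(w − 8) / ((-3)(w - 11)).
So |(3w + 3)/(w - 11) + 9| = 36|w − 8| / (3·|w − 11|).
Restrict delta ≤ 3/2. Then |w − 8| < 3/2 gives |w − 11| = |(w − 8) + (-3)| ≥ 3 − 3/2 = 3/2.
Hence |(3w + 3)/(w - 11) + 9| < 36|w − 8|/(3·(3/2)) = 8|w − 8|, which is < eps once |w − 8| < (1/8)eps.
Take delta = min(3/2, (1/8)eps). Then 0 < |w − 8| < delta forces both bounds, so |(3w + 3)/(w - 11) + 9| < eps.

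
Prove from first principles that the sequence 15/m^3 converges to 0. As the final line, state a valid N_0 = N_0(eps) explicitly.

Suppose eps > 0. For m ≥ 1, |15/m^3 − 0| = 15/m^3.
15/m^3 < eps ⇔ m^3 > 15/eps ⇔ m > (15/eps)^{1/3}.
Take N_0 = (15/eps)^{1/3}. Then m > N_0 implies 15/m^3 < eps.

N_0 = (15/eps)^{1/3}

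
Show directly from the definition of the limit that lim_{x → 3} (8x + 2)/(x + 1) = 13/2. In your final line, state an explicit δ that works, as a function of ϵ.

δ = min(2, (4/3)ϵ)

Let ϵ > 0. We want δ > 0 with 0 < |x − 3| < δ ⇒ |(8x + 2)/(x + 1) − (13/2)| < ϵ.
Combining over a common denominator, (8x + 2)/(x + 1) − (13/2) = [(8x + 2)·4 − 26·(x + 1)] / [4·(x + 1)] = 6(x − 3) / (4(x + 1)).
So |(8x + 2)/(x + 1) − (13/2)| = 6|x − 3| / (4·|x + 1|).
Restrict δ ≤ 2. Then |x − 3| < 2 gives |x + 1| = |(x − 3) + 4| ≥ 4 − 2 = 2.
Hence |(8x + 2)/(x + 1) − (13/2)| < 6|x − 3|/(4·2) = (3/4)|x − 3|, which is < ϵ once |x − 3| < (4/3)ϵ.
Take δ = min(2, (4/3)ϵ). Then 0 < |x − 3| < δ forces both bounds, so |(8x + 2)/(x + 1) − (13/2)| < ϵ.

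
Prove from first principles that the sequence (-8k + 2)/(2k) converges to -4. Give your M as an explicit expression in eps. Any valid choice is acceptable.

M = 1/eps

Let eps > 0 be given. For k ≥ 1, |(-8k + 2)/(2k) + 4| = |4|/(2(2k)) = 4/(2(2k)).
Since 2k ≥ 2k for k ≥ 1, this is ≤ 4/(2·2k) = 1/k.
So |(-8k + 2)/(2k) + 4| < eps whenever k > 1/eps.
Take M = 1/eps. If k > M then |(-8k + 2)/(2k) + 4| ≤ 1/k < eps.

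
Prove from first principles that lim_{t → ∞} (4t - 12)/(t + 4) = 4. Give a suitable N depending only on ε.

Fix ε > 0. We seek N > 0 such that t > N implies |(4t - 12)/(t + 4) − 4| < ε.
(4t - 12)/(t + 4) − 4 = ((4t - 12) − 4(t + 4)) / ((t + 4)) = -28/((t + 4)).
For t > 0 we have t + 4 > t, so |(4t - 12)/(t + 4) − 4| = 28/((t + 4)) < 28/(t) = 28/t.
Thus |(4t - 12)/(t + 4) − 4| < ε whenever t > 28/ε.
Take N = 28/ε. If t > N then |(4t - 12)/(t + 4) − 4| < 28/t < ε.

N = 28/ε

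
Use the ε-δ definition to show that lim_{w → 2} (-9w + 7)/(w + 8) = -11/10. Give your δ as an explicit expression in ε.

δ = min(5, (50/79)ε)

Let ε > 0. We want δ > 0 with 0 < |w − 2| < δ ⇒ |(-9w + 7)/(w + 8) + 11/10| < ε.
Combining over a common denominator, (-9w + 7)/(w + 8) + 11/10 = [(-9w + 7)·10 − (-11)·(w + 8)] / [10·(w + 8)] = -79(w − 2) / (10(w + 8)).
So |(-9w + 7)/(w + 8) + 11/10| = 79|w − 2| / (10·|w + 8|).
Restrict δ ≤ 5. Then |w − 2| < 5 gives |w + 8| = |(w − 2) + 10| ≥ 10 − 5 = 5.
Hence |(-9w + 7)/(w + 8) + 11/10| < 79|w − 2|/(10·5) = (79/50)|w − 2|, which is < ε once |w − 2| < (50/79)ε.
Take δ = min(5, (50/79)ε). Then 0 < |w − 2| < δ forces both bounds, so |(-9w + 7)/(w + 8) + 11/10| < ε.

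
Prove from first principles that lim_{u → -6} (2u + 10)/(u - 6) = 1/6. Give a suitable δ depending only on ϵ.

Let ϵ > 0 be given. We want δ > 0 with 0 < |u + 6| < δ ⇒ |(2u + 10)/(u - 6) − (1/6)| < ϵ.
Combining over a common denominator, (2u + 10)/(u - 6) − (1/6) = [(2u + 10)·(-12) − (-2)·(u - 6)] / [(-12)·(u - 6)] = -22(u + 6) / ((-12)(u - 6)).
So |(2u + 10)/(u - 6) − (1/6)| = 22|u + 6| / (12·|u − 6|).
Require δ ≤ 6, so |u − 6| ≥ |-12| − |u + 6| > 12 − 6 = 6.
Hence |(2u + 10)/(u - 6) − (1/6)| < 22|u + 6|/(12·6) = (11/36)|u + 6|, which is < ϵ once |u + 6| < (36/11)ϵ.
Take δ = min(6, (36/11)ϵ). Then 0 < |u + 6| < δ forces both bounds, so |(2u + 10)/(u - 6) − (1/6)| < ϵ.

δ = min(6, (36/11)ϵ)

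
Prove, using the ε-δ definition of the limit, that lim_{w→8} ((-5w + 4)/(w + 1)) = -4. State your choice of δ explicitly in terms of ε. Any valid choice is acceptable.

Fix ε > 0. We want δ > 0 with 0 < |w − 8| < δ ⇒ |(-5w + 4)/(w + 1) + 4| < ε.
Combining over a common denominator, (-5w + 4)/(w + 1) + 4 = [(-5w + 4)·9 − (-36)·(w + 1)] / [9·(w + 1)] = -9(w − 8) / (9(w + 1)).
So |(-5w + 4)/(w + 1) + 4| = 9|w − 8| / (9·|w + 1|).
Require δ ≤ 9/2, so |w + 1| ≥ |9| − |w − 8| > 9 − 9/2 = 9/2.
Hence |(-5w + 4)/(w + 1) + 4| < 9|w − 8|/(9·(9/2)) = (2/9)|w − 8|, which is < ε once |w − 8| < (9/2)ε.
Take δ = min(9/2, (9/2)ε). Then 0 < |w − 8| < δ forces both bounds, so |(-5w + 4)/(w + 1) + 4| < ε.

δ = min(9/2, (9/2)ε)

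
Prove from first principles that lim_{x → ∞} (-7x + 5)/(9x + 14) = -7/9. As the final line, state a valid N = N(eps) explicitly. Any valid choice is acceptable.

Let eps > 0 be given. We seek N > 0 such that x > N implies |(-7x + 5)/(9x + 14) + 7/9| < eps.
(-7x + 5)/(9x + 14) + 7/9 = (9(-7x + 5) − (-7)(9x + 14)) / (9(9x + 14)) = 143/(9(9x + 14)).
For x > 0 we have 9x + 14 > 9x, so |(-7x + 5)/(9x + 14) + 7/9| = 143/(9(9x + 14)) < 143/(9·9x) = (143/81)/x.
Thus |(-7x + 5)/(9x + 14) + 7/9| < eps whenever x > (143/81)/eps.
Take N = (143/81)/eps. If x > N then |(-7x + 5)/(9x + 14) + 7/9| < (143/81)/x < eps.

N = (143/81)/eps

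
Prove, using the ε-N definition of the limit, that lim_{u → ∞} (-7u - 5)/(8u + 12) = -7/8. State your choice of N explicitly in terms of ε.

N = (11/16)/ε

Fix ε > 0. We seek N > 0 such that u > N implies |(-7u - 5)/(8u + 12) + 7/8| < ε.
(-7u - 5)/(8u + 12) + 7/8 = (8(-7u - 5) − (-7)(8u + 12)) / (8(8u + 12)) = 44/(8(8u + 12)).
For u > 0 we have 8u + 12 > 8u, so |(-7u - 5)/(8u + 12) + 7/8| = 44/(8(8u + 12)) < 44/(8·8u) = (11/16)/u.
Thus |(-7u - 5)/(8u + 12) + 7/8| < ε whenever u > (11/16)/ε.
Take N = (11/16)/ε. If u > N then |(-7u - 5)/(8u + 12) + 7/8| < (11/16)/u < ε.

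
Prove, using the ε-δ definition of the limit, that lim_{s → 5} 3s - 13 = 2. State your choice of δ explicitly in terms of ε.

Suppose ε > 0. We need δ > 0 so that 0 < |s − 5| < δ implies |(3s - 13) − 2| < ε.
Since (3s - 13) − 2 = 3(s − 5), we have |(3s - 13) − 2| = 3|s − 5|.
So 3|s − 5| < ε exactly when |s − 5| < ε/3.
Choosing δ = ε/3 gives |(3s - 13) − 2| = 3|s − 5| < ε whenever |s − 5| < δ.

δ = ε/3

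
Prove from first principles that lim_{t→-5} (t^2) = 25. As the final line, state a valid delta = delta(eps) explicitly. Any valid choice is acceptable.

delta = min(1, eps/11)

Let eps > 0 be given. We seek delta > 0 with 0 < |t + 5| < delta ⇒ |t^2 − 25| < eps.
Factor: t^2 − 25 = (t + 5)(t - 5), so |t^2 − 25| = |t + 5|·|t - 5|.
Restrict delta ≤ 1. Then |t + 5| < 1 gives |t| < 6, so by the triangle inequality |t - 5| ≤ 6 + 5 = 11.
Hence |t^2 − 25| ≤ 11|t + 5|, which is < eps once |t + 5| < eps/11.
Take delta = min(1, eps/11). If 0 < |t + 5| < delta then both bounds hold and |t^2 − 25| ≤ 11|t + 5| < 11·(eps/11) = eps.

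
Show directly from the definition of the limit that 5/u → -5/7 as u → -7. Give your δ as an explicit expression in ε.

δ = min(7/2, (49/10)ε)

Fix ε > 0. We seek δ > 0 such that 0 < |u + 7| < δ implies |5/u + 5/7| < ε.
|5/u + 5/7| = 5·|-7 − u|/(7·|u|) = 5|u + 7|/(7|u|).
Restrict δ ≤ 7/2. Then |u + 7| < 7/2 gives |u| > 7/2, so 7|u| > 49/2.
Then |5/u + 5/7| < 5|u + 7|/(49/2), which is < ε when |u + 7| < (49/10)ε.
Take δ = min(7/2, (49/10)ε). Then 0 < |u + 7| < δ gives both |u + 7| < 7/2 and |u + 7| < (49/10)ε, so |5/u + 5/7| < ε.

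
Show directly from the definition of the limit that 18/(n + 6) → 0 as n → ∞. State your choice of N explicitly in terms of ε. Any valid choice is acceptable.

Suppose ε > 0. For n ≥ 1, |18/(n + 6) − 0| = 18/(n + 6) ≤ 18/n.
We need 18/n < ε, i.e. n > 18/ε.
Take N = 18/ε. If n > N then |18/(n + 6)| ≤ 18/n < ε.

N = 18/ε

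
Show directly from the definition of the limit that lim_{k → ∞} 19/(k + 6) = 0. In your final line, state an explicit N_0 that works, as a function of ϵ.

N_0 = 19/ϵ

Let ϵ > 0 be given. For k ≥ 1, |19/(k + 6) − 0| = 19/(k + 6) ≤ 19/k.
We need 19/k < ϵ, i.e. k > 19/ϵ.
Take N_0 = 19/ϵ. If k > N_0 then |19/(k + 6)| ≤ 19/k < ϵ.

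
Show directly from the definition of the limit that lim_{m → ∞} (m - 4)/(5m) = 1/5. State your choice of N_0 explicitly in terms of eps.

N_0 = (4/5)/eps

Suppose eps > 0. For m ≥ 1, |(m - 4)/(5m) − (1/5)| = |-20|/(5(5m)) = 20/(5(5m)).
Since 5m ≥ 5m for m ≥ 1, this is ≤ 20/(5·5m) = (4/5)/m.
So |(m - 4)/(5m) − (1/5)| < eps whenever m > (4/5)/eps.
Take N_0 = (4/5)/eps. If m > N_0 then |(m - 4)/(5m) − (1/5)| ≤ (4/5)/m < eps.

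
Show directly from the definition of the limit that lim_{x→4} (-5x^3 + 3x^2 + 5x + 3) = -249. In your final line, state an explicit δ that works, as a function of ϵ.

δ = min(2, ϵ/345)

Let ϵ > 0. We want δ > 0 such that 0 < |x − 4| < δ implies |(-5x^3 + 3x^2 + 5x + 3) + 249| < ϵ.
(-5x^3 + 3x^2 + 5x + 3) + 249 = -5x^3 + 3x^2 + 5x + 252 = (x − 4)(-5x^2 - 17x - 63).
So |(-5x^3 + 3x^2 + 5x + 3) + 249| = |x − 4|·|-5x^2 - 17x - 63|.
Require δ ≤ 2. Then |x − 4| < 2 gives |x| < 6, and by the triangle inequality |-5x^2 - 17x - 63| ≤ 5·6^2 + 17·6 + 63 = 345.
Hence |(-5x^3 + 3x^2 + 5x + 3) + 249| ≤ 345|x − 4| < ϵ provided |x − 4| < ϵ/345.
Choosing δ = min(2, ϵ/345) ensures both conditions, hence |(-5x^3 + 3x^2 + 5x + 3) + 249| < ϵ.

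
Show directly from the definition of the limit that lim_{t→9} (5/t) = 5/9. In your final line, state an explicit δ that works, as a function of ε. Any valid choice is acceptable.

δ = min(9/2, (81/10)ε)

Let ε > 0. We seek δ > 0 such that 0 < |t − 9| < δ implies |5/t − (5/9)| < ε.
|5/t − (5/9)| = 5·|9 − t|/(9·|t|) = 5|t − 9|/(9|t|).
Restrict δ ≤ 9/2. Then |t − 9| < 9/2 gives |t| > 9/2, so 9|t| > 81/2.
Then |5/t − (5/9)| < 5|t − 9|/(81/2), which is < ε when |t − 9| < (81/10)ε.
Take δ = min(9/2, (81/10)ε). Then 0 < |t − 9| < δ gives both |t − 9| < 9/2 and |t − 9| < (81/10)ε, so |5/t − (5/9)| < ε.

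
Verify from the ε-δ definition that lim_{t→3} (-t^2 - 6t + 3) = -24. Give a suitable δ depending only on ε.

Suppose ε > 0. We want δ > 0 such that 0 < |t − 3| < δ implies |(-t^2 - 6t + 3) + 24| < ε.
(-t^2 - 6t + 3) + 24 = -t^2 - 6t + 27 = (t − 3)(-t - 9).
So |(-t^2 - 6t + 3) + 24| = |t − 3|·|-t - 9|.
Require δ ≤ 1. Then |t − 3| < 1 gives |t| < 4, and by the triangle inequality |-t - 9| ≤ 4 + 9 = 13.
Hence |(-t^2 - 6t + 3) + 24| ≤ 13|t − 3| < ε provided |t − 3| < ε/13.
Choosing δ = min(1, ε/13) ensures both conditions, hence |(-t^2 - 6t + 3) + 24| < ε.

δ = min(1, ε/13)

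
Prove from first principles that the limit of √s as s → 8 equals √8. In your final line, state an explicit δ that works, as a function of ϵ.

δ = min(8, √8·ϵ)

Fix ϵ > 0. We want δ > 0 such that 0 < |s − 8| < δ implies |√s − √8| < ϵ.
Rationalise: √s − √8 = (s − 8)/(√s + √8), so |√s − √8| = |s − 8|/(√s + √8).
Restrict δ ≤ 8 so that |s − 8| < 8 forces s > 0, and then √s + √8 > √8.
Hence |√s − √8| < |s − 8|/√8, which is < ϵ once |s − 8| < √8·ϵ.
Take δ = min(8, √8·ϵ). If 0 < |s − 8| < δ then s > 0 and |√s − √8| < |s − 8|/√8 < ϵ.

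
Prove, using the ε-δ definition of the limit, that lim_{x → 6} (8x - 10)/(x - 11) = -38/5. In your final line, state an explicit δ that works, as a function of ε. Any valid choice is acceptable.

δ = min(5/2, (25/156)ε)

Suppose ε > 0. We want δ > 0 with 0 < |x − 6| < δ ⇒ |(8x - 10)/(x - 11) + 38/5| < ε.
Combining over a common denominator, (8x - 10)/(x - 11) + 38/5 = [(8x - 10)·(-5) − 38·(x - 11)] / [(-5)·(x - 11)] = -78(x − 6) / ((-5)(x - 11)).
So |(8x - 10)/(x - 11) + 38/5| = 78|x − 6| / (5·|x − 11|).
Require δ ≤ 5/2, so |x − 11| ≥ |-5| − |x − 6| > 5 − 5/2 = 5/2.
Hence |(8x - 10)/(x - 11) + 38/5| < 78|x − 6|/(5·(5/2)) = (156/25)|x − 6|, which is < ε once |x − 6| < (25/156)ε.
Take δ = min(5/2, (25/156)ε). Then 0 < |x − 6| < δ forces both bounds, so |(8x - 10)/(x - 11) + 38/5| < ε.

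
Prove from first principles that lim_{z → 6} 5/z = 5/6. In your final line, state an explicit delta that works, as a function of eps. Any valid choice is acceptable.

delta = min(3, (18/5)eps)

Let eps > 0. We seek delta > 0 such that 0 < |z − 6| < delta implies |5/z − (5/6)| < eps.
|5/z − (5/6)| = 5·|6 − z|/(6·|z|) = 5|z − 6|/(6|z|).
Require delta ≤ 3 so that |z| > 6 − 3 = 3, hence 6|z| > 18.
Then |5/z − (5/6)| < 5|z − 6|/18, which is < eps when |z − 6| < (18/5)eps.
Take delta = min(3, (18/5)eps). Then 0 < |z − 6| < delta gives both |z − 6| < 3 and |z − 6| < (18/5)eps, so |5/z − (5/6)| < eps.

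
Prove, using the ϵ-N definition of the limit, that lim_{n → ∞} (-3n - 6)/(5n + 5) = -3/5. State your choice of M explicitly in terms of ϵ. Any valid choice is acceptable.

Let ϵ > 0. For n ≥ 1, |(-3n - 6)/(5n + 5) + 3/5| = |-15|/(5(5n + 5)) = 15/(5(5n + 5)).
Since 5n + 5 ≥ 5n for n ≥ 1, this is ≤ 15/(5·5n) = (3/5)/n.
So |(-3n - 6)/(5n + 5) + 3/5| < ϵ whenever n > (3/5)/ϵ.
Take M = (3/5)/ϵ. If n > M then |(-3n - 6)/(5n + 5) + 3/5| ≤ (3/5)/n < ϵ.

M = (3/5)/ϵ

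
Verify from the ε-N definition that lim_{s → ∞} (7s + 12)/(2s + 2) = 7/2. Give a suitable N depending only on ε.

N = (5/2)/ε

Fix ε > 0. We seek N > 0 such that s > N implies |(7s + 12)/(2s + 2) − (7/2)| < ε.
(7s + 12)/(2s + 2) − (7/2) = (2(7s + 12) − 7(2s + 2)) / (2(2s + 2)) = 10/(2(2s + 2)).
For s > 0 we have 2s + 2 > 2s, so |(7s + 12)/(2s + 2) − (7/2)| = 10/(2(2s + 2)) < 10/(2·2s) = (5/2)/s.
Thus |(7s + 12)/(2s + 2) − (7/2)| < ε whenever s > (5/2)/ε.
Take N = (5/2)/ε. If s > N then |(7s + 12)/(2s + 2) − (7/2)| < (5/2)/s < ε.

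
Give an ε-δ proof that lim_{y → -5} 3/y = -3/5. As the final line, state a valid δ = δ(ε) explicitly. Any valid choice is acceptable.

δ = min(5/2, (25/6)ε)

Fix ε > 0. We seek δ > 0 such that 0 < |y + 5| < δ implies |3/y + 3/5| < ε.
|3/y + 3/5| = 3·|-5 − y|/(5·|y|) = 3|y + 5|/(5|y|).
Restrict δ ≤ 5/2. Then |y + 5| < 5/2 gives |y| > 5/2, so 5|y| > 25/2.
Then |3/y + 3/5| < 3|y + 5|/(25/2), which is < ε when |y + 5| < (25/6)ε.
Take δ = min(5/2, (25/6)ε). Then 0 < |y + 5| < δ gives both |y + 5| < 5/2 and |y + 5| < (25/6)ε, so |3/y + 3/5| < ε.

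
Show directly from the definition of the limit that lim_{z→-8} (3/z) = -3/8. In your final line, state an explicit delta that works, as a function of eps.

delta = min(4, (32/3)eps)

Suppose eps > 0. We seek delta > 0 such that 0 < |z + 8| < delta implies |3/z + 3/8| < eps.
|3/z + 3/8| = 3·|-8 − z|/(8·|z|) = 3|z + 8|/(8|z|).
Require delta ≤ 4 so that |z| > 8 − 4 = 4, hence 8|z| > 32.
Then |3/z + 3/8| < 3|z + 8|/32, which is < eps when |z + 8| < (32/3)eps.
Take delta = min(4, (32/3)eps). Then 0 < |z + 8| < delta gives both |z + 8| < 4 and |z + 8| < (32/3)eps, so |3/z + 3/8| < eps.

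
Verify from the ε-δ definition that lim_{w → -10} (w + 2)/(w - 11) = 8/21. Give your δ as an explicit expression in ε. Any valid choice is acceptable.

δ = min(21/2, (441/26)ε)

Fix ε > 0. We want δ > 0 with 0 < |w + 10| < δ ⇒ |(w + 2)/(w - 11) − (8/21)| < ε.
Combining over a common denominator, (w + 2)/(w - 11) − (8/21) = [(w + 2)·(-21) − (-8)·(w - 11)] / [(-21)·(w - 11)] = -13(w + 10) / ((-21)(w - 11)).
So |(w + 2)/(w - 11) − (8/21)| = 13|w + 10| / (21·|w − 11|).
Restrict δ ≤ 21/2. Then |w + 10| < 21/2 gives |w − 11| = |(w + 10) + (-21)| ≥ 21 − 21/2 = 21/2.
Hence |(w + 2)/(w - 11) − (8/21)| < 13|w + 10|/(21·(21/2)) = (26/441)|w + 10|, which is < ε once |w + 10| < (441/26)ε.
Take δ = min(21/2, (441/26)ε). Then 0 < |w + 10| < δ forces both bounds, so |(w + 2)/(w - 11) − (8/21)| < ε.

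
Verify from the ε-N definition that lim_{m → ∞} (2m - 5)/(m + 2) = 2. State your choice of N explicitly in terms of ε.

Fix ε > 0. For m ≥ 1, |(2m - 5)/(m + 2) − 2| = |-9|/((m + 2)) = 9/((m + 2)).
Since m + 2 ≥ m for m ≥ 1, this is ≤ 9/(m) = 9/m.
So |(2m - 5)/(m + 2) − 2| < ε whenever m > 9/ε.
Take N = 9/ε. If m > N then |(2m - 5)/(m + 2) − 2| ≤ 9/m < ε.

N = 9/ε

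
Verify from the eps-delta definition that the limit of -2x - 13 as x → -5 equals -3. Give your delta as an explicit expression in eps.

delta = eps/2

Fix eps > 0. We need delta > 0 so that 0 < |x + 5| < delta implies |(-2x - 13) + 3| < eps.
|(-2x - 13) + 3| = |-2x - 10| = 2|x + 5|.
Thus it suffices that |x + 5| < eps/2.
Choosing delta = eps/2 gives |(-2x - 13) + 3| = 2|x + 5| < eps whenever |x + 5| < delta.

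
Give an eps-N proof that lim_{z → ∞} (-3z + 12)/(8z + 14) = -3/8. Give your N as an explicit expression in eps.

Suppose eps > 0. We seek N > 0 such that z > N implies |(-3z + 12)/(8z + 14) + 3/8| < eps.
(-3z + 12)/(8z + 14) + 3/8 = (8(-3z + 12) − (-3)(8z + 14)) / (8(8z + 14)) = 138/(8(8z + 14)).
For z > 0 we have 8z + 14 > 8z, so |(-3z + 12)/(8z + 14) + 3/8| = 138/(8(8z + 14)) < 138/(8·8z) = (69/32)/z.
Thus |(-3z + 12)/(8z + 14) + 3/8| < eps whenever z > (69/32)/eps.
Take N = (69/32)/eps. If z > N then |(-3z + 12)/(8z + 14) + 3/8| < (69/32)/z < eps.

N = (69/32)/eps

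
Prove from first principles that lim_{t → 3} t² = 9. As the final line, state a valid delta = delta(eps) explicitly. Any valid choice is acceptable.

Let eps > 0 be given. We seek delta > 0 with 0 < |t − 3| < delta ⇒ |t² − 9| < eps.
Factor: t² − 9 = (t − 3)(t + 3), so |t² − 9| = |t − 3|·|t + 3|.
Restrict delta ≤ 2. Then |t − 3| < 2 gives |t| < 5, so by the triangle inequality |t + 3| ≤ 5 + 3 = 8.
Hence |t² − 9| ≤ 8|t − 3|, which is < eps once |t − 3| < eps/8.
Take delta = min(2, eps/8). If 0 < |t − 3| < delta then both bounds hold and |t² − 9| ≤ 8|t − 3| < 8·(eps/8) = eps.

delta = min(2, eps/8)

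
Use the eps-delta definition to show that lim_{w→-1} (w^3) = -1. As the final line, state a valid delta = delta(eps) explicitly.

delta = min(1, eps/7)

Let eps > 0 be given. We seek delta > 0 with 0 < |w + 1| < delta ⇒ |w^3 + 1| < eps.
Factor: w^3 + 1 = (w + 1)(w^2 - w + 1), so |w^3 + 1| = |w + 1|·|w^2 - w + 1|.
Restrict delta ≤ 1. Then |w + 1| < 1 gives |w| < 2, so by the triangle inequality |w^2 - w + 1| ≤ 2^2 + 2 + 1 = 7.
Hence |w^3 + 1| ≤ 7|w + 1|, which is < eps once |w + 1| < eps/7.
Take delta = min(1, eps/7). If 0 < |w + 1| < delta then both bounds hold and |w^3 + 1| ≤ 7|w + 1| < 7·(eps/7) = eps.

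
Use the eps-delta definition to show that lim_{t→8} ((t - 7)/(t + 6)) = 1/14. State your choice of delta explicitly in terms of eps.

Let eps > 0. We want delta > 0 with 0 < |t − 8| < delta ⇒ |(t - 7)/(t + 6) − (1/14)| < eps.
Combining over a common denominator, (t - 7)/(t + 6) − (1/14) = [(t - 7)·14 − 1·(t + 6)] / [14·(t + 6)] = 13(t − 8) / (14(t + 6)).
So |(t - 7)/(t + 6) − (1/14)| = 13|t − 8| / (14·|t + 6|).
Require delta ≤ 7, so |t + 6| ≥ |14| − |t − 8| > 14 − 7 = 7.
Hence |(t - 7)/(t + 6) − (1/14)| < 13|t − 8|/(14·7) = (13/98)|t − 8|, which is < eps once |t − 8| < (98/13)eps.
Take delta = min(7, (98/13)eps). Then 0 < |t − 8| < delta forces both bounds, so |(t - 7)/(t + 6) − (1/14)| < eps.

delta = min(7, (98/13)eps)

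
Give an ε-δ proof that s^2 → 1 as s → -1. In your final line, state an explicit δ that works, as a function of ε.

δ = min(1, ε/3)

Let ε > 0 be given. We seek δ > 0 with 0 < |s + 1| < δ ⇒ |s^2 − 1| < ε.
Factor: s^2 − 1 = (s + 1)(s - 1), so |s^2 − 1| = |s + 1|·|s - 1|.
Impose δ ≤ 1 so that |s| < 2; then |s - 1| ≤ 3.
Hence |s^2 − 1| ≤ 3|s + 1|, which is < ε once |s + 1| < ε/3.
Take δ = min(1, ε/3). If 0 < |s + 1| < δ then both bounds hold and |s^2 − 1| ≤ 3|s + 1| < 3·(ε/3) = ε.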